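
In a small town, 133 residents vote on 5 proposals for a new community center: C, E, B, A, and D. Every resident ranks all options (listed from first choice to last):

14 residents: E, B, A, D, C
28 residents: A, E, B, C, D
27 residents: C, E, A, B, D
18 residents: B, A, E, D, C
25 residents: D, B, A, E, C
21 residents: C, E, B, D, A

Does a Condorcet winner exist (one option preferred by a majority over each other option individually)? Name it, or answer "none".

none

Checking pairwise contests:
E beats C 85–48.
A beats E 71–62.
E beats B 90–43.
B beats A 78–55.
C beats D 76–57.
Every option loses at least one head-to-head, so there is no Condorcet winner.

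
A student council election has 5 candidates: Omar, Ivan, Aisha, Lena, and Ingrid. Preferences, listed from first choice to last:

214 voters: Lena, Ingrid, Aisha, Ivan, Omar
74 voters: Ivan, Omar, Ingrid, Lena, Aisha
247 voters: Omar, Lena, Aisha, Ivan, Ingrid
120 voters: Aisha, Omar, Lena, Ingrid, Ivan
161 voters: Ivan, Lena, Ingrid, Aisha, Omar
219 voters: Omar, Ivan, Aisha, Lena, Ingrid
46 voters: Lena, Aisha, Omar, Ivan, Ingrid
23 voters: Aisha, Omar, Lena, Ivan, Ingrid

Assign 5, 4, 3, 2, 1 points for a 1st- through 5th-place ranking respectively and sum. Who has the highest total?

Omar: 214·1 + 74·4 + 247·5 + 120·4 + 161·1 + 219·5 + 46·3 + 23·4 = 3711
Ivan: 214·2 + 74·5 + 247·2 + 120·1 + 161·5 + 219·4 + 46·2 + 23·2 = 3231
Aisha: 214·3 + 74·1 + 247·3 + 120·5 + 161·2 + 219·3 + 46·4 + 23·5 = 3335
Lena: 214·5 + 74·2 + 247·4 + 120·3 + 161·4 + 219·2 + 46·5 + 23·3 = 3947
Ingrid: 214·4 + 74·3 + 247·1 + 120·2 + 161·3 + 219·1 + 46·1 + 23·1 = 2336
Lena has the highest Borda score (3947).

Lena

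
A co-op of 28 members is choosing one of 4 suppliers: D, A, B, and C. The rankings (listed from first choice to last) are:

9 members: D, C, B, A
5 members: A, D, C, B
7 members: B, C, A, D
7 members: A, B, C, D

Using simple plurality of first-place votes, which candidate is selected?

A

First-place votes: D 9, A 12, B 7, C 0.
A has the most first-place votes.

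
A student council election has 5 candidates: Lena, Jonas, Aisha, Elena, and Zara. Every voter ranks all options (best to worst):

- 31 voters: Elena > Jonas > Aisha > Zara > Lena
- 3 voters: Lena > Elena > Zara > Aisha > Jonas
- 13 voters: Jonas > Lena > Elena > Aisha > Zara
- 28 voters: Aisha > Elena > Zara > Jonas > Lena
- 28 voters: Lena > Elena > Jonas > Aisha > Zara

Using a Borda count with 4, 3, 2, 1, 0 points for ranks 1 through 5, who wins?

Elena

Lena: 31·0 + 3·4 + 13·3 + 28·0 + 28·4 = 163
Jonas: 31·3 + 3·0 + 13·4 + 28·1 + 28·2 = 229
Aisha: 31·2 + 3·1 + 13·1 + 28·4 + 28·1 = 218
Elena: 31·4 + 3·3 + 13·2 + 28·3 + 28·3 = 327
Zara: 31·1 + 3·2 + 13·0 + 28·2 + 28·0 = 93
Elena has the highest Borda score (327).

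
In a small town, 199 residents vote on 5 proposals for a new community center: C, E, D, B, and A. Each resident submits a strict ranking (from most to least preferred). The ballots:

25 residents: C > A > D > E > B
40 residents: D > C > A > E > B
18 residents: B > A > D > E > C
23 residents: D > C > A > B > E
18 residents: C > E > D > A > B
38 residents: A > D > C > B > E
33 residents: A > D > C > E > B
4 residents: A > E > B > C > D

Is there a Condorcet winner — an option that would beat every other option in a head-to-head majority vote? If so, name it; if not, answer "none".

Checking pairwise contests:
D beats C 152–47.
C beats E 177–22.
A beats D 118–81.
C beats B 177–22.
C beats A 106–93.
Every option loses at least one head-to-head, so there is no Condorcet winner.

none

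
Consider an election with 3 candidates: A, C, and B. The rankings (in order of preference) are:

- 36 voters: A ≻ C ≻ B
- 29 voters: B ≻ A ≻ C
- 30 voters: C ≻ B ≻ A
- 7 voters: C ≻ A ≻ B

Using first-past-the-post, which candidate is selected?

C

First-place votes: A 36, C 37, B 29.
C has the most first-place votes.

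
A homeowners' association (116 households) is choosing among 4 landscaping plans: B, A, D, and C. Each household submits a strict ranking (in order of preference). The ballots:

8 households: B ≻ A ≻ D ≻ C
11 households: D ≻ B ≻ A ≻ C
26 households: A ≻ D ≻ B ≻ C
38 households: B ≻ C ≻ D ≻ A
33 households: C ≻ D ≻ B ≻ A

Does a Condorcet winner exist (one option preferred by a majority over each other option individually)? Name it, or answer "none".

none

Checking pairwise contests:
D beats B 70–46.
B beats A 90–26.
C beats D 71–45.
B beats C 83–33.
Every option loses at least one head-to-head, so there is no Condorcet winner.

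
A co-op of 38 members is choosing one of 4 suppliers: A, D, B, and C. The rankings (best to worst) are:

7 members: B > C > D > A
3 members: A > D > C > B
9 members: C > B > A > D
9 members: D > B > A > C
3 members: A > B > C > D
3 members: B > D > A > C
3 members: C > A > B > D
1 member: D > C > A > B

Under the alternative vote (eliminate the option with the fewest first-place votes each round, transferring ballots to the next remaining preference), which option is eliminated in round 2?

Round 1: A 6, D 10, B 10, C 12. Eliminate A.
Round 2: D 13, B 13, C 12. Eliminate C.

C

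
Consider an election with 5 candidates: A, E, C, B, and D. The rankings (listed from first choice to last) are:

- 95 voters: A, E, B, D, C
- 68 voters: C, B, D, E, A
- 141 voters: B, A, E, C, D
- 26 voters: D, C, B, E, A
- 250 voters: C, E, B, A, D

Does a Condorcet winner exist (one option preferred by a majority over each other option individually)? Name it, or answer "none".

C

C vs A: 344–236 for C.
C vs E: 344–236 for C.
C vs B: 344–236 for C.
C vs D: 459–121 for C.
C beats every other option head-to-head.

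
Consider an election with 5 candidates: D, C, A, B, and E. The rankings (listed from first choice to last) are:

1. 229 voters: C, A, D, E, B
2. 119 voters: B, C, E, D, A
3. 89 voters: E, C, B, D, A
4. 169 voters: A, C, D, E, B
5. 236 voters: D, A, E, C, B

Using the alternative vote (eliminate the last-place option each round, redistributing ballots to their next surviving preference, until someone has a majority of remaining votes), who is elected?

C

Round 1: D 236, C 229, A 169, B 119, E 89. Eliminate E.
Round 2: D 236, C 318, A 169, B 119. Eliminate B.
Round 3: D 236, C 437, A 169. C has a majority.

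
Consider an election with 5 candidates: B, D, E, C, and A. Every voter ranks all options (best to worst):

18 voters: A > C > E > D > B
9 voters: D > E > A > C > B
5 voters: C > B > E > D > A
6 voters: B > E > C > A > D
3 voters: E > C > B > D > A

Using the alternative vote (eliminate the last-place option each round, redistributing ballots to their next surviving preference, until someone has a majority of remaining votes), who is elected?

A

Round 1: B 6, D 9, E 3, C 5, A 18. Eliminate E.
Round 2: B 6, D 9, C 8, A 18. Eliminate B.
Round 3: D 9, C 14, A 18. Eliminate D.
Round 4: C 14, A 27. A has a majority.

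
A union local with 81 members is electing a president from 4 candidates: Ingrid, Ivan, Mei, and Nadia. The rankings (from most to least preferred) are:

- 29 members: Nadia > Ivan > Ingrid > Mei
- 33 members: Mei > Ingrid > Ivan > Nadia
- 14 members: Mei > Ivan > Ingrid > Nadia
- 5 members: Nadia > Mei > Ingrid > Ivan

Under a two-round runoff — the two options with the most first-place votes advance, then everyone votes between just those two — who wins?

Mei

Round 1 first-place votes: Ingrid 0, Ivan 0, Mei 47, Nadia 34.
Mei and Nadia advance.
Runoff: Mei is preferred to Nadia by 47 voters; Nadia by 34.
Mei wins the runoff.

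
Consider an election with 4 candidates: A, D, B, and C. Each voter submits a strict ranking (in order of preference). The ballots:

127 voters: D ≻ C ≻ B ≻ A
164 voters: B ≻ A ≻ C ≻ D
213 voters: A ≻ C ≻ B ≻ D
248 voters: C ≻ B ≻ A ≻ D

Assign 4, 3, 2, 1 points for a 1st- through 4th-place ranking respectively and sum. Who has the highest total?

A: 127·1 + 164·3 + 213·4 + 248·2 = 1967
D: 127·4 + 164·1 + 213·1 + 248·1 = 1133
B: 127·2 + 164·4 + 213·2 + 248·3 = 2080
C: 127·3 + 164·2 + 213·3 + 248·4 = 2340
C has the highest Borda score (2340).

C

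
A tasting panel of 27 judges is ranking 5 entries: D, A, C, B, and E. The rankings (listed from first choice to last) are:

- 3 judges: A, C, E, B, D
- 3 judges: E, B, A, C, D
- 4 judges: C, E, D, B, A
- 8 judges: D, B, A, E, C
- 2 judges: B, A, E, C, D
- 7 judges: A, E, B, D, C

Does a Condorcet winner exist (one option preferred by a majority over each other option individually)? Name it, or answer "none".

Checking pairwise contests:
A beats D 15–12.
B beats A 17–10.
D beats C 15–12.
E beats B 17–10.
A beats E 20–7.
Every option loses at least one head-to-head, so there is no Condorcet winner.

none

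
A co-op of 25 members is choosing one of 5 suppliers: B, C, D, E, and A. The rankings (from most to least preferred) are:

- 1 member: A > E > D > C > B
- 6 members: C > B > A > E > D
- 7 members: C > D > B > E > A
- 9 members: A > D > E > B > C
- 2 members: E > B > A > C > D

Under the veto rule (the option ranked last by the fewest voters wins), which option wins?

Last-place votes: B 1, C 9, D 8, E 0, A 7.
E is ranked last by the fewest voters, so E wins.

E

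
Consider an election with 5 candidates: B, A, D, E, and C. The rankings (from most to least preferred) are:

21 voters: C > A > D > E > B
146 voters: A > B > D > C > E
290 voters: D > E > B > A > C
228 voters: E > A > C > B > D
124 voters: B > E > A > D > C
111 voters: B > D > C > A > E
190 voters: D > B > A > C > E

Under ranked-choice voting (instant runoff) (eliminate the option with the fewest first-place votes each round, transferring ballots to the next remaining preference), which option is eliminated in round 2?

Round 1: B 235, A 146, D 480, E 228, C 21. Eliminate C.
Round 2: B 235, A 167, D 480, E 228. Eliminate A.

A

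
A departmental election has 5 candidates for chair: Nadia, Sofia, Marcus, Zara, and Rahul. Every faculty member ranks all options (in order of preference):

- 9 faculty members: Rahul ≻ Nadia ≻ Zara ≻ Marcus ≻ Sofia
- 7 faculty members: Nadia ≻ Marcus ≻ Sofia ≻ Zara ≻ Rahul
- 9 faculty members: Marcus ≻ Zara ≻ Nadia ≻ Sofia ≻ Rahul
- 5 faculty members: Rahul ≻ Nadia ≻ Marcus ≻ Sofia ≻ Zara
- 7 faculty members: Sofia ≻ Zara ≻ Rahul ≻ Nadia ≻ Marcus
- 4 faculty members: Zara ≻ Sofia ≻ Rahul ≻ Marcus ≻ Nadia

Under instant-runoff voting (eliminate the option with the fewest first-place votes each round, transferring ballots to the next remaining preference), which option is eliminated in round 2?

Round 1: Nadia 7, Sofia 7, Marcus 9, Zara 4, Rahul 14. Eliminate Zara.
Round 2: Nadia 7, Sofia 11, Marcus 9, Rahul 14. Eliminate Nadia.

Nadia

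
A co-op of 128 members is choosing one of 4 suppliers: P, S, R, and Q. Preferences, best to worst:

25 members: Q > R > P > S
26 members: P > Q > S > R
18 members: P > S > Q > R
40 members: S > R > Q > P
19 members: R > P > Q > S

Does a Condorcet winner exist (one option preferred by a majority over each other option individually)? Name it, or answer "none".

Q

Q vs P: 65–63 for Q.
Q vs S: 70–58 for Q.
Q vs R: 69–59 for Q.
Q beats every other option head-to-head.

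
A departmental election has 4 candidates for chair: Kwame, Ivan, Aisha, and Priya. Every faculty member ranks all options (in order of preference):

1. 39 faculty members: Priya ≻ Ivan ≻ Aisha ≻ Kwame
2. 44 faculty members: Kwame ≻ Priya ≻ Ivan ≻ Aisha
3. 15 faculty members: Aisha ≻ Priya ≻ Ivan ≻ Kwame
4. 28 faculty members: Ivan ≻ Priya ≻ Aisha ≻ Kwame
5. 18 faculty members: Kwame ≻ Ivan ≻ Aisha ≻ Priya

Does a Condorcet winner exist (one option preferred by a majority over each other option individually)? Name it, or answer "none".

Priya vs Kwame: 82–62 for Priya.
Priya vs Ivan: 98–46 for Priya.
Priya vs Aisha: 111–33 for Priya.
Priya beats every other option head-to-head.

Priya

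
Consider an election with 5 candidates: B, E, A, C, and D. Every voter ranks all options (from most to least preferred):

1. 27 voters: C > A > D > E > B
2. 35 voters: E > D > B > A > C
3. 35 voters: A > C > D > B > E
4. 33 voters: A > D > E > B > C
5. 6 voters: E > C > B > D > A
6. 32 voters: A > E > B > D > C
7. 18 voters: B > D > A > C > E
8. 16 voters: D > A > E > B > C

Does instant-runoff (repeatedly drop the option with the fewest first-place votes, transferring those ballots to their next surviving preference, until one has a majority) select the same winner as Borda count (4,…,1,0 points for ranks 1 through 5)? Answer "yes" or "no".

yes

Instant-runoff — R1 B 18, E 41, A 100, C 27, D 16 (D out); R2 B 18, E 41, A 116, C 27 (A winner). Winner: A.
Borda — scores: B 302, E 385, A 600, C 249, D 484. Winner: A.
The two methods agree.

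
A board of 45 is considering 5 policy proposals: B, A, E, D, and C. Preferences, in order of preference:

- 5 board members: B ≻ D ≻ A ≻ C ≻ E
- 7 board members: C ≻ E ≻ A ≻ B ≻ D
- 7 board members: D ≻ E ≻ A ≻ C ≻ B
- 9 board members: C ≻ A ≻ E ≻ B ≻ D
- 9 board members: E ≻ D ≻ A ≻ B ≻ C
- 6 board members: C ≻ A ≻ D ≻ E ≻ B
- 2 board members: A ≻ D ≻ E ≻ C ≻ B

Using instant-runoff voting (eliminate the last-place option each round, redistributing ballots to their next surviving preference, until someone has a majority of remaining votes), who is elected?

Round 1: B 5, A 2, E 9, D 7, C 22. Eliminate A.
Round 2: B 5, E 9, D 9, C 22. Eliminate B.
Round 3: E 9, D 14, C 22. Eliminate E.
Round 4: D 23, C 22. D has a majority.

D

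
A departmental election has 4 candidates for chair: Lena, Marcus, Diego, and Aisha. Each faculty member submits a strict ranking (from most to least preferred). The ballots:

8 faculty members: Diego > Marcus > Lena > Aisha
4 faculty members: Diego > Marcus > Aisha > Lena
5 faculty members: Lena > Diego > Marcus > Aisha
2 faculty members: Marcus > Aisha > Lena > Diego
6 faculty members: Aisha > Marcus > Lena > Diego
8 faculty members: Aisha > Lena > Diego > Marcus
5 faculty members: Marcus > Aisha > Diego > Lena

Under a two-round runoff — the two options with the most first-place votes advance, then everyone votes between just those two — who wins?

Aisha

Round 1 first-place votes: Lena 5, Marcus 7, Diego 12, Aisha 14.
Aisha and Diego advance.
Runoff: Aisha is preferred to Diego by 21 voters; Diego by 17.
Aisha wins the runoff.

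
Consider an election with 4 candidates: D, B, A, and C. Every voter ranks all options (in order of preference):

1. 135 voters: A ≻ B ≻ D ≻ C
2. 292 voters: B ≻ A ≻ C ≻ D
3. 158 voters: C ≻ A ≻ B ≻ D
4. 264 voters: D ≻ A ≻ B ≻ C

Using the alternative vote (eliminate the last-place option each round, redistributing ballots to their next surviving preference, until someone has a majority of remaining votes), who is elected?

Round 1: D 264, B 292, A 135, C 158. Eliminate A.
Round 2: D 264, B 427, C 158. B has a majority.

B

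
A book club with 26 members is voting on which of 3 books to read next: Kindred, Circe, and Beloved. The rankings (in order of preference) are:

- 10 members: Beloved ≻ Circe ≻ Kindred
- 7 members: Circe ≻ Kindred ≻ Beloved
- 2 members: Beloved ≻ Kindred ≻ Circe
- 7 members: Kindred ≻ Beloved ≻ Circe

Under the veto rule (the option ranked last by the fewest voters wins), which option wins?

Beloved

Last-place votes: Kindred 10, Circe 9, Beloved 7.
Beloved is ranked last by the fewest voters, so Beloved wins.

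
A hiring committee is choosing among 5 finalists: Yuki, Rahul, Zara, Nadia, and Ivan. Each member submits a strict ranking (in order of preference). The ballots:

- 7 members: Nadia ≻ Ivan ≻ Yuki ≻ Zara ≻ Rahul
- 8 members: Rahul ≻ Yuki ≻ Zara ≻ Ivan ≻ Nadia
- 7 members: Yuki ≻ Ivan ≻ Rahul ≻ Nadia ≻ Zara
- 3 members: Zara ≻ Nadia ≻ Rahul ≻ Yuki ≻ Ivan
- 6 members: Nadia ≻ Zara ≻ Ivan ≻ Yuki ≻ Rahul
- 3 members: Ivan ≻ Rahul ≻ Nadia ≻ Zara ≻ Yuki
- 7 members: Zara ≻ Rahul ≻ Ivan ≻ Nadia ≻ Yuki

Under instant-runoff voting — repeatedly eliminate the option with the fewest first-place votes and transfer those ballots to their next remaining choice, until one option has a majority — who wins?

Round 1: Yuki 7, Rahul 8, Zara 10, Nadia 13, Ivan 3. Eliminate Ivan.
Round 2: Yuki 7, Rahul 11, Zara 10, Nadia 13. Eliminate Yuki.
Round 3: Rahul 18, Zara 10, Nadia 13. Eliminate Zara.
Round 4: Rahul 25, Nadia 16. Rahul has a majority.

Rahul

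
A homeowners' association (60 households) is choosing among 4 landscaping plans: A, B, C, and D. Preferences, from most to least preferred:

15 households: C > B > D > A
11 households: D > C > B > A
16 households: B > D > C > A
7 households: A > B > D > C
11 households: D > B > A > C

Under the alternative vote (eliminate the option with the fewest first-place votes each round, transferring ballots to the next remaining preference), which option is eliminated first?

A

Round 1: A 7, B 16, C 15, D 22. Eliminate A.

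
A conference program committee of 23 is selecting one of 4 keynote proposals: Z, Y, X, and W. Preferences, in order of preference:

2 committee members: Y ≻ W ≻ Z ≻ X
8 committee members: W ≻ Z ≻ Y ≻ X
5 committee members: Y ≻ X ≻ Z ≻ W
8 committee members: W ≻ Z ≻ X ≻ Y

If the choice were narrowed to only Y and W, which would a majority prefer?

Voters preferring Y to W: 7; preferring W to Y: 16.
W wins the head-to-head.

W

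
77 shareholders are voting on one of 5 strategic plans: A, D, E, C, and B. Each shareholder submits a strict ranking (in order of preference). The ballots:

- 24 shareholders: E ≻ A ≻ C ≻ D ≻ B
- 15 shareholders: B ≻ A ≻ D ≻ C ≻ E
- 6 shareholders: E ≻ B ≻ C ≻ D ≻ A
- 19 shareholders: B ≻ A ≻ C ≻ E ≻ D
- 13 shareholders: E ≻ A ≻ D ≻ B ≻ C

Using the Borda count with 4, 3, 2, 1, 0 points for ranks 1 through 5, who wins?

A

A: 24·3 + 15·3 + 6·0 + 19·3 + 13·3 = 213
D: 24·1 + 15·2 + 6·1 + 19·0 + 13·2 = 86
E: 24·4 + 15·0 + 6·4 + 19·1 + 13·4 = 191
C: 24·2 + 15·1 + 6·2 + 19·2 + 13·0 = 113
B: 24·0 + 15·4 + 6·3 + 19·4 + 13·1 = 167
A has the highest Borda score (213).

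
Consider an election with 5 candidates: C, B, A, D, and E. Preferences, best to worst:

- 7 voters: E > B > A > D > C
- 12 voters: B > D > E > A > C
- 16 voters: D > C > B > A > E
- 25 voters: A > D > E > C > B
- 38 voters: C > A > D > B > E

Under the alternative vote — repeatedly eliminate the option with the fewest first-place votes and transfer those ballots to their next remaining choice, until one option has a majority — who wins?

Round 1: C 38, B 12, A 25, D 16, E 7. Eliminate E.
Round 2: C 38, B 19, A 25, D 16. Eliminate D.
Round 3: C 54, B 19, A 25. C has a majority.

C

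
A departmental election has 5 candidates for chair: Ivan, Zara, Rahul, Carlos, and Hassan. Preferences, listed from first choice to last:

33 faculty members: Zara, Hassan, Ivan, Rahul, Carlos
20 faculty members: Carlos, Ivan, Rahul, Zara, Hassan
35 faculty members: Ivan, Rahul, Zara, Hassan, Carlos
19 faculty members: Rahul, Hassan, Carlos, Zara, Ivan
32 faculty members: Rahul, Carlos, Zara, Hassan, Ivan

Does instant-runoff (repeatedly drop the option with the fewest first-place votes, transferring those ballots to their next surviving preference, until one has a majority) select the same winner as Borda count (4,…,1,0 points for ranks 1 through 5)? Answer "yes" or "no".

no

Instant-runoff — R1 Ivan 35, Zara 33, Rahul 51, Carlos 20, Hassan 0 (Hassan out); R2 Ivan 35, Zara 33, Rahul 51, Carlos 20 (Carlos out); R3 Ivan 55, Zara 33, Rahul 51 (Zara out); R4 Ivan 88, Rahul 51 (Ivan winner). Winner: Ivan.
Borda — scores: Ivan 266, Zara 305, Rahul 382, Carlos 214, Hassan 223. Winner: Rahul.
The two methods disagree.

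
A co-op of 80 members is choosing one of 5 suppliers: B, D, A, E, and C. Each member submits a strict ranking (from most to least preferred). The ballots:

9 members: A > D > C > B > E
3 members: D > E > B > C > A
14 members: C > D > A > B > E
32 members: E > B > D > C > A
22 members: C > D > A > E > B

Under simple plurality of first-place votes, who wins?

C

First-place votes: B 0, D 3, A 9, E 32, C 36.
C has the most first-place votes.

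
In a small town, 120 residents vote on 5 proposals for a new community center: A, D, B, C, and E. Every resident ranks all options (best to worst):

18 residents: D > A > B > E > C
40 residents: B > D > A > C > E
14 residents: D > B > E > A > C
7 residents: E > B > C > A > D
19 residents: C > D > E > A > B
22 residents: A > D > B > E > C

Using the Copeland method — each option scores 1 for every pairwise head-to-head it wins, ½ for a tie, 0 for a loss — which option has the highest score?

A: beats C and E; loses to D and B → score 2.
D: beats A, B, C, and E → score 4.
B: beats A, C, and E; loses to D → score 3.
C: loses to A, D, B, and E → score 0.
E: beats C; loses to A, D, and B → score 1.
D has the best pairwise record.

D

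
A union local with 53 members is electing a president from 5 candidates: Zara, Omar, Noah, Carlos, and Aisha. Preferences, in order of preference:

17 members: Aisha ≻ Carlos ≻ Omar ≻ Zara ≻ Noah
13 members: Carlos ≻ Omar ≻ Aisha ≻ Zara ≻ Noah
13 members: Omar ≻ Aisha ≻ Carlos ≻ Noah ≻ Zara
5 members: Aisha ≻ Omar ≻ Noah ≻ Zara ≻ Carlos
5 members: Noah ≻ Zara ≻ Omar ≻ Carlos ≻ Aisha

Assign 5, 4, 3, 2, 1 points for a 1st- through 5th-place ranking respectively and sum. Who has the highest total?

Aisha

Zara: 17·2 + 13·2 + 13·1 + 5·2 + 5·4 = 103
Omar: 17·3 + 13·4 + 13·5 + 5·4 + 5·3 = 203
Noah: 17·1 + 13·1 + 13·2 + 5·3 + 5·5 = 96
Carlos: 17·4 + 13·5 + 13·3 + 5·1 + 5·2 = 187
Aisha: 17·5 + 13·3 + 13·4 + 5·5 + 5·1 = 206
Aisha has the highest Borda score (206).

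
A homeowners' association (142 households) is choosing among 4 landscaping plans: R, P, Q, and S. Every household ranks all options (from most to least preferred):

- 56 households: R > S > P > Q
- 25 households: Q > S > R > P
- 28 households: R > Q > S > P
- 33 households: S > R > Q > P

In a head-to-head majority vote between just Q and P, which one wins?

Voters preferring Q to P: 86; preferring P to Q: 56.
Q wins the head-to-head.

Q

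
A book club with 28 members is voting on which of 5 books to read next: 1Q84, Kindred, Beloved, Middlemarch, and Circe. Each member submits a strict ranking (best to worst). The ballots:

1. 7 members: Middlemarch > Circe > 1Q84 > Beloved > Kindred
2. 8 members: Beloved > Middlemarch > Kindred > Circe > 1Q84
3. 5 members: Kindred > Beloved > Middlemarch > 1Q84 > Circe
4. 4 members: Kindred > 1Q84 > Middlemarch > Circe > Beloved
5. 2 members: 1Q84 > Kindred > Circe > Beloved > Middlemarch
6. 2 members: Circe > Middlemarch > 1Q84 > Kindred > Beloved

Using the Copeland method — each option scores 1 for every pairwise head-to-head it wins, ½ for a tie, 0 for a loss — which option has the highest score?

1Q84: beats Beloved; loses to Kindred, Middlemarch, and Circe → score 1.
Kindred: beats 1Q84 and Circe; loses to Beloved and Middlemarch → score 2.
Beloved: beats Kindred and Middlemarch; loses to 1Q84 and Circe → score 2.
Middlemarch: beats 1Q84, Kindred, and Circe; loses to Beloved → score 3.
Circe: beats 1Q84 and Beloved; loses to Kindred and Middlemarch → score 2.
Middlemarch has the best pairwise record.

Middlemarch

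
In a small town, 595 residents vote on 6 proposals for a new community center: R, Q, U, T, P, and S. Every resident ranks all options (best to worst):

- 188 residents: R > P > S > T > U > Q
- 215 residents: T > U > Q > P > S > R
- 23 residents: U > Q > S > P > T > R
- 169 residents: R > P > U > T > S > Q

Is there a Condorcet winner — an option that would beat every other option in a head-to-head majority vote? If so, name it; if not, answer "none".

R

R vs Q: 357–238 for R.
R vs U: 357–238 for R.
R vs T: 357–238 for R.
R vs P: 357–238 for R.
R vs S: 357–238 for R.
R beats every other option head-to-head.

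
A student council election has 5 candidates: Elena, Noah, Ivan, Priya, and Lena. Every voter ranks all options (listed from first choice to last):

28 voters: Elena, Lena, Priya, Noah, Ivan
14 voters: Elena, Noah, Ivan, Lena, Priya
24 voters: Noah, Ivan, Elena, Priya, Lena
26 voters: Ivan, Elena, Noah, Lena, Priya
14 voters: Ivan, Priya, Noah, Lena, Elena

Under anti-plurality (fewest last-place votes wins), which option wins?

Last-place votes: Elena 14, Noah 0, Ivan 28, Priya 40, Lena 24.
Noah is ranked last by the fewest voters, so Noah wins.

Noah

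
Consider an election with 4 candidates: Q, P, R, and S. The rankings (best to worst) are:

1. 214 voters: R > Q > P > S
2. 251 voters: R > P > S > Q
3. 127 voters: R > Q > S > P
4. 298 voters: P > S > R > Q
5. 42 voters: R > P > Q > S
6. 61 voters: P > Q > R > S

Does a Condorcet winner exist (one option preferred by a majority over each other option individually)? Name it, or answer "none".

R

R vs Q: 932–61 for R.
R vs P: 634–359 for R.
R vs S: 695–298 for R.
R beats every other option head-to-head.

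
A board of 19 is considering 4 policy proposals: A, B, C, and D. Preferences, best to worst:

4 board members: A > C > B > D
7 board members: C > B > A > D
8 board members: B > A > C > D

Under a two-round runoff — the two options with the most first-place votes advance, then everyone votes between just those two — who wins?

Round 1 first-place votes: A 4, B 8, C 7, D 0.
B and C advance.
Runoff: B is preferred to C by 8 voters; C by 11.
C wins the runoff.

C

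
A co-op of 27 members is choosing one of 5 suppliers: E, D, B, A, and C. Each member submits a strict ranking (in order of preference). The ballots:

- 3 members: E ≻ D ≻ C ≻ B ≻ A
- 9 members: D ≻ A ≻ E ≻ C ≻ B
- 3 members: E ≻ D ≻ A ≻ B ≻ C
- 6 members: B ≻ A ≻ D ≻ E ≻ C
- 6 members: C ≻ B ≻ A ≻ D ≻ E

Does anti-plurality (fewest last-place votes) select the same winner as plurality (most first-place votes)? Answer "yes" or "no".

yes

Anti-plurality — last-place votes: E 6, D 0, B 9, A 3, C 9. Winner: D.
Plurality — first-place votes: E 6, D 9, B 6, A 0, C 6. Winner: D.
The two methods agree.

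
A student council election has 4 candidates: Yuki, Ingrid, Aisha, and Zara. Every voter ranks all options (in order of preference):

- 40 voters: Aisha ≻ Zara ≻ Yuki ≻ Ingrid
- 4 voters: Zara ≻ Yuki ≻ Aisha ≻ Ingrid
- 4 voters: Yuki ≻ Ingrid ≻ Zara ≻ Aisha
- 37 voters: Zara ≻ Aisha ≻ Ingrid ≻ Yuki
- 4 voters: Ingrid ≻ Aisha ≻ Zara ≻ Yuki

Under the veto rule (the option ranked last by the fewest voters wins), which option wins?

Zara

Last-place votes: Yuki 41, Ingrid 44, Aisha 4, Zara 0.
Zara is ranked last by the fewest voters, so Zara wins.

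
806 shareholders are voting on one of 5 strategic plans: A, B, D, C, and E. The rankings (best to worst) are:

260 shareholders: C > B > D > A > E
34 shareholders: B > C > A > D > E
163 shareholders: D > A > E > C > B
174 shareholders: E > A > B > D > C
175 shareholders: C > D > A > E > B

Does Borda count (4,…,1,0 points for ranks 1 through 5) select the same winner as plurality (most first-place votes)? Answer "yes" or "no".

yes

Borda — scores: A 1689, B 1264, D 1905, C 2005, E 1197. Winner: C.
Plurality — first-place votes: A 0, B 34, D 163, C 435, E 174. Winner: C.
The two methods agree.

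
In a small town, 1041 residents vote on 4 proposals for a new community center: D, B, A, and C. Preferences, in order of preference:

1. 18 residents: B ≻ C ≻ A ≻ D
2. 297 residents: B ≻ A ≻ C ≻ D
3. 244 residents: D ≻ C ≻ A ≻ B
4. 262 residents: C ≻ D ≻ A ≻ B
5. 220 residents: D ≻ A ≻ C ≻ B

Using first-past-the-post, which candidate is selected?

First-place votes: D 464, B 315, A 0, C 262.
D has the most first-place votes.

D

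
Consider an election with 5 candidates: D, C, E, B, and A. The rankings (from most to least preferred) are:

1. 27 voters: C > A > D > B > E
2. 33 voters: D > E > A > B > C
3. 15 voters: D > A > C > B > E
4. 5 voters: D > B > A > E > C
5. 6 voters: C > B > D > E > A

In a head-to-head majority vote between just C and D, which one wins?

Voters preferring C to D: 33; preferring D to C: 53.
D wins the head-to-head.

D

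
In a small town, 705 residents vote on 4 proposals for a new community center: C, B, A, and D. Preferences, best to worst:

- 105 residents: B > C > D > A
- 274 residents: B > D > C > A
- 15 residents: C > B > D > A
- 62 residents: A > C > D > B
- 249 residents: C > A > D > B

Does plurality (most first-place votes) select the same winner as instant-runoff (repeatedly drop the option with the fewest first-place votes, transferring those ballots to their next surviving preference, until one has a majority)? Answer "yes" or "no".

yes

Plurality — first-place votes: C 264, B 379, A 62, D 0. Winner: B.
Instant-runoff — R1 C 264, B 379, A 62, D 0 (B winner). Winner: B.
The two methods agree.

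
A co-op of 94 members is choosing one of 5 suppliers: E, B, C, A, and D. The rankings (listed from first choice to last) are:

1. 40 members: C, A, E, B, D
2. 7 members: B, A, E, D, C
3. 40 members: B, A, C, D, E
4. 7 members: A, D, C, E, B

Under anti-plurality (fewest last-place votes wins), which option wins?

Last-place votes: E 40, B 7, C 7, A 0, D 40.
A is ranked last by the fewest voters, so A wins.

A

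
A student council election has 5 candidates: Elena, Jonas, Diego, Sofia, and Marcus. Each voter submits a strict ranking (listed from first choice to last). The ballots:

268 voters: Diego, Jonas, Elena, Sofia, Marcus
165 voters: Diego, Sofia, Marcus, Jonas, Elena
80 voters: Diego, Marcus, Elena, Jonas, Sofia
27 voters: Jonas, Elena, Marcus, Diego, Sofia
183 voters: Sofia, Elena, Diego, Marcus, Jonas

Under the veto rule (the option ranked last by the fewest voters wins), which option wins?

Diego

Last-place votes: Elena 165, Jonas 183, Diego 0, Sofia 107, Marcus 268.
Diego is ranked last by the fewest voters, so Diego wins.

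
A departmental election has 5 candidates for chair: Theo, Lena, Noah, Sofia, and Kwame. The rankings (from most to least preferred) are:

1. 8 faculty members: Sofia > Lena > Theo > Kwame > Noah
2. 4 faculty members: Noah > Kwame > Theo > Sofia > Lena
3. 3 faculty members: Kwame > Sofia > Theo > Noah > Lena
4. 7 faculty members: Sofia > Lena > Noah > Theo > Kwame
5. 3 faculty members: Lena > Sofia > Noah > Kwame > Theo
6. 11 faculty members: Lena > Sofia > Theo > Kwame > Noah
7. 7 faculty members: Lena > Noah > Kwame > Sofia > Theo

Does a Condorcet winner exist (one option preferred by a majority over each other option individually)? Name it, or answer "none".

Sofia

Sofia vs Theo: 39–4 for Sofia.
Sofia vs Lena: 22–21 for Sofia.
Sofia vs Noah: 32–11 for Sofia.
Sofia vs Kwame: 29–14 for Sofia.
Sofia beats every other option head-to-head.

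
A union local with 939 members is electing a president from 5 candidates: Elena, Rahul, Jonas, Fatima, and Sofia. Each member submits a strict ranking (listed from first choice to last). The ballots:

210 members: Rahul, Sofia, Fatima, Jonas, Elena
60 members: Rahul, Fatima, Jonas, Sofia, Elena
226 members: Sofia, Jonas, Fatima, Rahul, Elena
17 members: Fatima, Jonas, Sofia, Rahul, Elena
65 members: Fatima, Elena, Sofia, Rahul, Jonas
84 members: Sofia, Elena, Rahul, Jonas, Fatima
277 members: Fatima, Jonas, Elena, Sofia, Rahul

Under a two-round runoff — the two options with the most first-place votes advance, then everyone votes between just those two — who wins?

Round 1 first-place votes: Elena 0, Rahul 270, Jonas 0, Fatima 359, Sofia 310.
Fatima and Sofia advance.
Runoff: Fatima is preferred to Sofia by 419 voters; Sofia by 520.
Sofia wins the runoff.

Sofia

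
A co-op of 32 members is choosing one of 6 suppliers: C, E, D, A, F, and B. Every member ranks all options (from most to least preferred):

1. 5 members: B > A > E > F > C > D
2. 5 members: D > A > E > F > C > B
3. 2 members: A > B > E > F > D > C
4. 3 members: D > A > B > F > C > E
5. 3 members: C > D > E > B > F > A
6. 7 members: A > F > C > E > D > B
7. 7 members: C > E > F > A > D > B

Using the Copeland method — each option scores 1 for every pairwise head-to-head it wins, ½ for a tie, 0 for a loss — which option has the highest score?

C: beats E, D, and B; loses to A and F → score 3.
E: beats D, F, and B; loses to C and A → score 3.
D: beats B; loses to C, E, A, and F → score 1.
A: beats C, E, D, F, and B → score 5.
F: beats C, D, and B; loses to E and A → score 3.
B: loses to C, E, D, A, and F → score 0.
A has the best pairwise record.

A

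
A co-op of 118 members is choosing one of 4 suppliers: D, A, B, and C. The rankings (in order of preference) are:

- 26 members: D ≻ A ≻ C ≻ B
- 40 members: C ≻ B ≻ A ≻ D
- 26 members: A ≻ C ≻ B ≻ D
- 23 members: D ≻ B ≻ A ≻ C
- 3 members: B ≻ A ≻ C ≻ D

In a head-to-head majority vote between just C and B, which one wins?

Voters preferring C to B: 92; preferring B to C: 26.
C wins the head-to-head.

C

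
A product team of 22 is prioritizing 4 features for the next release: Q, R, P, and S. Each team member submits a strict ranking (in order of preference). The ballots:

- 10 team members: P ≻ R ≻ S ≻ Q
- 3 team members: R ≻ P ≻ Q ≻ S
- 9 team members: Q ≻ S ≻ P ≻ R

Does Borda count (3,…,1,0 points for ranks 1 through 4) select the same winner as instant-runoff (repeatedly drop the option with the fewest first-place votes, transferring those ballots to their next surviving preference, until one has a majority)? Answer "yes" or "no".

Borda — scores: Q 30, R 29, P 45, S 28. Winner: P.
Instant-runoff — R1 Q 9, R 3, P 10, S 0 (S out); R2 Q 9, R 3, P 10 (R out); R3 Q 9, P 13 (P winner). Winner: P.
The two methods agree.

yes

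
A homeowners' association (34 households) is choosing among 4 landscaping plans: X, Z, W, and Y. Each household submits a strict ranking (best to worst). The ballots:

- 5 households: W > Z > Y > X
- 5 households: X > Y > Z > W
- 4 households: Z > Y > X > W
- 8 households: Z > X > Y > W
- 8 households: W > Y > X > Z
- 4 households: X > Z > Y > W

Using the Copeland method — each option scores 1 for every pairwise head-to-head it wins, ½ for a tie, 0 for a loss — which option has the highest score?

X: beats W; ties Z and Y → score 2.
Z: beats W and Y; ties X → score 2.5.
W: loses to X, Z, and Y → score 0.
Y: beats W; ties X; loses to Z → score 1.5.
Z has the best pairwise record.

Z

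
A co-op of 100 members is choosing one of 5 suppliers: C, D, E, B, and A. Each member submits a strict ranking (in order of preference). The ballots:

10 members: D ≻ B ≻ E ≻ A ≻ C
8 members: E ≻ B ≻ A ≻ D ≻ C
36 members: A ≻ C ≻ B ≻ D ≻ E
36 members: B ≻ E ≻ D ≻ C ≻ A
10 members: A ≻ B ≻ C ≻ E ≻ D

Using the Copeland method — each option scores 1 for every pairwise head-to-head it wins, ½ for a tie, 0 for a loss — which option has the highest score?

C: loses to D, E, B, and A → score 0.
D: beats C; loses to E, B, and A → score 1.
E: beats C, D, and A; loses to B → score 3.
B: beats C, D, E, and A → score 4.
A: beats C and D; loses to E and B → score 2.
B has the best pairwise record.

B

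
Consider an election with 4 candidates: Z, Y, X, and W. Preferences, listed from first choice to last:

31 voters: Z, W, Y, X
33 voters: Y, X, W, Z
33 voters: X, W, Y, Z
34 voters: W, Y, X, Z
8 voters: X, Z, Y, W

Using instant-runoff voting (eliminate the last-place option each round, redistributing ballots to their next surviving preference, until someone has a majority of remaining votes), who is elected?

X

Round 1: Z 31, Y 33, X 41, W 34. Eliminate Z.
Round 2: Y 33, X 41, W 65. Eliminate Y.
Round 3: X 74, W 65. X has a majority.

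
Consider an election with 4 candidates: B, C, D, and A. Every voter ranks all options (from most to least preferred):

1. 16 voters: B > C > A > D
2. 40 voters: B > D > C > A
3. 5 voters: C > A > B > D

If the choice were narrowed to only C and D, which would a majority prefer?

Voters preferring C to D: 21; preferring D to C: 40.
D wins the head-to-head.

D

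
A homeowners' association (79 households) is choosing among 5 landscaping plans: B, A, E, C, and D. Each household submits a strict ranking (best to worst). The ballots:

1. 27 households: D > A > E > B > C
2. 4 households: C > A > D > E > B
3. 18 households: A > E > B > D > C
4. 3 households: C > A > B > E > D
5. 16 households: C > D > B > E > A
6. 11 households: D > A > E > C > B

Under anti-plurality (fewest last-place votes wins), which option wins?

E

Last-place votes: B 15, A 16, E 0, C 45, D 3.
E is ranked last by the fewest voters, so E wins.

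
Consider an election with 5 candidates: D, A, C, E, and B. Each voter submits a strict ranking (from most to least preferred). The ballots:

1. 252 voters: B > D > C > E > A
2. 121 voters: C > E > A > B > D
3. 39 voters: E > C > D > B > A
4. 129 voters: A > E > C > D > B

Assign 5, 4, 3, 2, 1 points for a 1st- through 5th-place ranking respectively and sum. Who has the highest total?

D: 252·4 + 121·1 + 39·3 + 129·2 = 1504
A: 252·1 + 121·3 + 39·1 + 129·5 = 1299
C: 252·3 + 121·5 + 39·4 + 129·3 = 1904
E: 252·2 + 121·4 + 39·5 + 129·4 = 1699
B: 252·5 + 121·2 + 39·2 + 129·1 = 1709
C has the highest Borda score (1904).

C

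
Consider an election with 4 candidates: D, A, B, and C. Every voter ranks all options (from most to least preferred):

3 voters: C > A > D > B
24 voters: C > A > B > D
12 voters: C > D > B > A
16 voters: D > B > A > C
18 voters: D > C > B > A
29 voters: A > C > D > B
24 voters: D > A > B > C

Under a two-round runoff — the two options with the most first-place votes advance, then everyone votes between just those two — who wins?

Round 1 first-place votes: D 58, A 29, B 0, C 39.
D and C advance.
Runoff: D is preferred to C by 58 voters; C by 68.
C wins the runoff.

C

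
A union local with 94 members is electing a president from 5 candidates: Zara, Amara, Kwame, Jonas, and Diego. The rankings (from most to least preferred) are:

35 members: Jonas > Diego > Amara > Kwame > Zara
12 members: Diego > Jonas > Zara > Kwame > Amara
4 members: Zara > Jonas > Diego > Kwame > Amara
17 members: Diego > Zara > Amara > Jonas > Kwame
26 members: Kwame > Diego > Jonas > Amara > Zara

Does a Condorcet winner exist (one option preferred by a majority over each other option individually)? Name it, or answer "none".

Diego

Diego vs Zara: 90–4 for Diego.
Diego vs Amara: 94–0 for Diego.
Diego vs Kwame: 68–26 for Diego.
Diego vs Jonas: 55–39 for Diego.
Diego beats every other option head-to-head.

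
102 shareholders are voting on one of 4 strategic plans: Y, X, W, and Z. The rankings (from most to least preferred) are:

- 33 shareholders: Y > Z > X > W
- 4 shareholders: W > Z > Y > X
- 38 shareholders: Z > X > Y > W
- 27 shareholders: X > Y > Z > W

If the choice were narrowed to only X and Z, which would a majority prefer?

Z

Voters preferring X to Z: 27; preferring Z to X: 75.
Z wins the head-to-head.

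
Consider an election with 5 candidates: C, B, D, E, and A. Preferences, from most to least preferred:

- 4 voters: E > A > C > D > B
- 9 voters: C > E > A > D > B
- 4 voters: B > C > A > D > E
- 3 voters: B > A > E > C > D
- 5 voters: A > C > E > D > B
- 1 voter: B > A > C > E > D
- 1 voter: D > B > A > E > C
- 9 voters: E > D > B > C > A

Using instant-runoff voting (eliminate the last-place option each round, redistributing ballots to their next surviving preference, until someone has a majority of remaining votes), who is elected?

Round 1: C 9, B 8, D 1, E 13, A 5. Eliminate D.
Round 2: C 9, B 9, E 13, A 5. Eliminate A.
Round 3: C 14, B 9, E 13. Eliminate B.
Round 4: C 19, E 17. C has a majority.

C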